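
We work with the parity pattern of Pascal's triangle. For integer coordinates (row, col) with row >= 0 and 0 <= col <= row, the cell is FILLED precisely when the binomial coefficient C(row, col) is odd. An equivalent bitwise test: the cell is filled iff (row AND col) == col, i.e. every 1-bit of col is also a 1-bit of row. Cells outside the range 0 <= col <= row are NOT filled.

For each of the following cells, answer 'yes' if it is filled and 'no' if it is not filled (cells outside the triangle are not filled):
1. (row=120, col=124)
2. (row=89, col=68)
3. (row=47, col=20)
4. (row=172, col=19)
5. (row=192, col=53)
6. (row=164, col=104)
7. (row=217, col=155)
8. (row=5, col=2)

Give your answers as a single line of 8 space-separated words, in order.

Answer: no no no no no no no no

Derivation:
(120,124): col outside [0, 120] -> not filled
(89,68): row=0b1011001, col=0b1000100, row AND col = 0b1000000 = 64; 64 != 68 -> empty
(47,20): row=0b101111, col=0b10100, row AND col = 0b100 = 4; 4 != 20 -> empty
(172,19): row=0b10101100, col=0b10011, row AND col = 0b0 = 0; 0 != 19 -> empty
(192,53): row=0b11000000, col=0b110101, row AND col = 0b0 = 0; 0 != 53 -> empty
(164,104): row=0b10100100, col=0b1101000, row AND col = 0b100000 = 32; 32 != 104 -> empty
(217,155): row=0b11011001, col=0b10011011, row AND col = 0b10011001 = 153; 153 != 155 -> empty
(5,2): row=0b101, col=0b10, row AND col = 0b0 = 0; 0 != 2 -> empty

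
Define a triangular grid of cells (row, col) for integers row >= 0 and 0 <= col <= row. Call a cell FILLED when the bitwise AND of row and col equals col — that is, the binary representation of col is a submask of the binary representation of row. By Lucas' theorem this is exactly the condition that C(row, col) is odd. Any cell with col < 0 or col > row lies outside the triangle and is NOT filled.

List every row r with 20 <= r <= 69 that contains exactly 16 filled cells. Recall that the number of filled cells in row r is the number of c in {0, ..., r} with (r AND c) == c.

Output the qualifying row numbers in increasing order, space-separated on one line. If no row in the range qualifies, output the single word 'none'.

Answer: 23 27 29 30 39 43 45 46 51 53 54 57 58 60

Derivation:
Row r has 2^popcount(r) filled cells, so we need popcount(r) = log2(16) = 4.
Scan r = 20..69 and keep those with exactly 4 one-bits:
r=20=10100 popcount=2 -> skip
r=21=10101 popcount=3 -> skip
r=22=10110 popcount=3 -> skip
r=23=10111 popcount=4 -> KEEP
r=24=11000 popcount=2 -> skip
r=25=11001 popcount=3 -> skip
r=26=11010 popcount=3 -> skip
r=27=11011 popcount=4 -> KEEP
r=28=11100 popcount=3 -> skip
r=29=11101 popcount=4 -> KEEP
r=30=11110 popcount=4 -> KEEP
r=31=11111 popcount=5 -> skip
r=32=100000 popcount=1 -> skip
r=33=100001 popcount=2 -> skip
r=34=100010 popcount=2 -> skip
r=35=100011 popcount=3 -> skip
r=36=100100 popcount=2 -> skip
r=37=100101 popcount=3 -> skip
r=38=100110 popcount=3 -> skip
r=39=100111 popcount=4 -> KEEP
r=40=101000 popcount=2 -> skip
r=41=101001 popcount=3 -> skip
r=42=101010 popcount=3 -> skip
r=43=101011 popcount=4 -> KEEP
r=44=101100 popcount=3 -> skip
r=45=101101 popcount=4 -> KEEP
r=46=101110 popcount=4 -> KEEP
r=47=101111 popcount=5 -> skip
r=48=110000 popcount=2 -> skip
r=49=110001 popcount=3 -> skip
r=50=110010 popcount=3 -> skip
r=51=110011 popcount=4 -> KEEP
r=52=110100 popcount=3 -> skip
r=53=110101 popcount=4 -> KEEP
r=54=110110 popcount=4 -> KEEP
r=55=110111 popcount=5 -> skip
r=56=111000 popcount=3 -> skip
r=57=111001 popcount=4 -> KEEP
r=58=111010 popcount=4 -> KEEP
r=59=111011 popcount=5 -> skip
r=60=111100 popcount=4 -> KEEP
r=61=111101 popcount=5 -> skip
r=62=111110 popcount=5 -> skip
r=63=111111 popcount=6 -> skip
r=64=1000000 popcount=1 -> skip
r=65=1000001 popcount=2 -> skip
r=66=1000010 popcount=2 -> skip
r=67=1000011 popcount=3 -> skip
r=68=1000100 popcount=2 -> skip
r=69=1000101 popcount=3 -> skip
Kept rows: 23 27 29 30 39 43 45 46 51 53 54 57 58 60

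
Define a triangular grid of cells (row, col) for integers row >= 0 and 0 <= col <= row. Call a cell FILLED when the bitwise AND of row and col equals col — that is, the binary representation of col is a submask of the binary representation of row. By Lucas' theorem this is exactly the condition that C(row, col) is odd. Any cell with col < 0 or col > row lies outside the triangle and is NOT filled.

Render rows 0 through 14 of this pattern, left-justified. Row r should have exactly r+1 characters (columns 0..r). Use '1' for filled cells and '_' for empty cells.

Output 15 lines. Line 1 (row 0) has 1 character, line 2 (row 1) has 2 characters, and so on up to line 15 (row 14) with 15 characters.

r0=0: 1
r1=1: 11
r2=10: 1_1
r3=11: 1111
r4=100: 1___1
r5=101: 11__11
r6=110: 1_1_1_1
r7=111: 11111111
r8=1000: 1_______1
r9=1001: 11______11
r10=1010: 1_1_____1_1
r11=1011: 1111____1111
r12=1100: 1___1___1___1
r13=1101: 11__11__11__11
r14=1110: 1_1_1_1_1_1_1_1

Answer: 1
11
1_1
1111
1___1
11__11
1_1_1_1
11111111
1_______1
11______11
1_1_____1_1
1111____1111
1___1___1___1
11__11__11__11
1_1_1_1_1_1_1_1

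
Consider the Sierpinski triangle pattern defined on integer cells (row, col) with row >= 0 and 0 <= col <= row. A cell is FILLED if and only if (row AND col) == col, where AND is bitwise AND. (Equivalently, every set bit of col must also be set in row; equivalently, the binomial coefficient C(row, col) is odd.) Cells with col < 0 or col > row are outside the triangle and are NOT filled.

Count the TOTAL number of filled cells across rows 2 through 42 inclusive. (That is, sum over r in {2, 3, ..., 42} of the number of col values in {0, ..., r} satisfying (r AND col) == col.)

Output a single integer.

r2=10 pc1: +2 =2
r3=11 pc2: +4 =6
r4=100 pc1: +2 =8
r5=101 pc2: +4 =12
r6=110 pc2: +4 =16
r7=111 pc3: +8 =24
r8=1000 pc1: +2 =26
r9=1001 pc2: +4 =30
r10=1010 pc2: +4 =34
r11=1011 pc3: +8 =42
r12=1100 pc2: +4 =46
r13=1101 pc3: +8 =54
r14=1110 pc3: +8 =62
r15=1111 pc4: +16 =78
r16=10000 pc1: +2 =80
r17=10001 pc2: +4 =84
r18=10010 pc2: +4 =88
r19=10011 pc3: +8 =96
r20=10100 pc2: +4 =100
r21=10101 pc3: +8 =108
r22=10110 pc3: +8 =116
r23=10111 pc4: +16 =132
r24=11000 pc2: +4 =136
r25=11001 pc3: +8 =144
r26=11010 pc3: +8 =152
r27=11011 pc4: +16 =168
r28=11100 pc3: +8 =176
r29=11101 pc4: +16 =192
r30=11110 pc4: +16 =208
r31=11111 pc5: +32 =240
r32=100000 pc1: +2 =242
r33=100001 pc2: +4 =246
r34=100010 pc2: +4 =250
r35=100011 pc3: +8 =258
r36=100100 pc2: +4 =262
r37=100101 pc3: +8 =270
r38=100110 pc3: +8 =278
r39=100111 pc4: +16 =294
r40=101000 pc2: +4 =298
r41=101001 pc3: +8 =306
r42=101010 pc3: +8 =314

Answer: 314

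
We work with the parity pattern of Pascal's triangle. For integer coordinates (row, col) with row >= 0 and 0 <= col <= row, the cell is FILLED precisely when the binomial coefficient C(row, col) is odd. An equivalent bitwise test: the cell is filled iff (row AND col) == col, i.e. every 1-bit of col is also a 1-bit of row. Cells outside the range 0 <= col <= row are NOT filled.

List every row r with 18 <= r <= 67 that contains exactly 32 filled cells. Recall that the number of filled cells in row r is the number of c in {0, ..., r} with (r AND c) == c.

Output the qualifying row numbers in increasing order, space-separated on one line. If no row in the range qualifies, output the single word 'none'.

Answer: 31 47 55 59 61 62

Derivation:
Row r has 2^popcount(r) filled cells, so we need popcount(r) = log2(32) = 5.
Scan r = 18..67 and keep those with exactly 5 one-bits:
r=18=10010 popcount=2 -> skip
r=19=10011 popcount=3 -> skip
r=20=10100 popcount=2 -> skip
r=21=10101 popcount=3 -> skip
r=22=10110 popcount=3 -> skip
r=23=10111 popcount=4 -> skip
r=24=11000 popcount=2 -> skip
r=25=11001 popcount=3 -> skip
r=26=11010 popcount=3 -> skip
r=27=11011 popcount=4 -> skip
r=28=11100 popcount=3 -> skip
r=29=11101 popcount=4 -> skip
r=30=11110 popcount=4 -> skip
r=31=11111 popcount=5 -> KEEP
r=32=100000 popcount=1 -> skip
r=33=100001 popcount=2 -> skip
r=34=100010 popcount=2 -> skip
r=35=100011 popcount=3 -> skip
r=36=100100 popcount=2 -> skip
r=37=100101 popcount=3 -> skip
r=38=100110 popcount=3 -> skip
r=39=100111 popcount=4 -> skip
r=40=101000 popcount=2 -> skip
r=41=101001 popcount=3 -> skip
r=42=101010 popcount=3 -> skip
r=43=101011 popcount=4 -> skip
r=44=101100 popcount=3 -> skip
r=45=101101 popcount=4 -> skip
r=46=101110 popcount=4 -> skip
r=47=101111 popcount=5 -> KEEP
r=48=110000 popcount=2 -> skip
r=49=110001 popcount=3 -> skip
r=50=110010 popcount=3 -> skip
r=51=110011 popcount=4 -> skip
r=52=110100 popcount=3 -> skip
r=53=110101 popcount=4 -> skip
r=54=110110 popcount=4 -> skip
r=55=110111 popcount=5 -> KEEP
r=56=111000 popcount=3 -> skip
r=57=111001 popcount=4 -> skip
r=58=111010 popcount=4 -> skip
r=59=111011 popcount=5 -> KEEP
r=60=111100 popcount=4 -> skip
r=61=111101 popcount=5 -> KEEP
r=62=111110 popcount=5 -> KEEP
r=63=111111 popcount=6 -> skip
r=64=1000000 popcount=1 -> skip
r=65=1000001 popcount=2 -> skip
r=66=1000010 popcount=2 -> skip
r=67=1000011 popcount=3 -> skip
Kept rows: 31 47 55 59 61 62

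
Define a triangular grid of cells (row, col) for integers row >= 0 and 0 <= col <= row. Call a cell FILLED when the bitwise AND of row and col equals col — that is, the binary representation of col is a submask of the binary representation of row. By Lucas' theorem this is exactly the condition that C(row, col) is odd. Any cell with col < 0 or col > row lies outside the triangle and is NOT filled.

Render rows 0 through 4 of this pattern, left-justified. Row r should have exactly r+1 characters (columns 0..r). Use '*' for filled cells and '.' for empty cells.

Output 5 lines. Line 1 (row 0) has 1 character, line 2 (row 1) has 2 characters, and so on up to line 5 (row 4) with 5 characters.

r0=0: *
r1=1: **
r2=10: *.*
r3=11: ****
r4=100: *...*

Answer: *
**
*.*
****
*...*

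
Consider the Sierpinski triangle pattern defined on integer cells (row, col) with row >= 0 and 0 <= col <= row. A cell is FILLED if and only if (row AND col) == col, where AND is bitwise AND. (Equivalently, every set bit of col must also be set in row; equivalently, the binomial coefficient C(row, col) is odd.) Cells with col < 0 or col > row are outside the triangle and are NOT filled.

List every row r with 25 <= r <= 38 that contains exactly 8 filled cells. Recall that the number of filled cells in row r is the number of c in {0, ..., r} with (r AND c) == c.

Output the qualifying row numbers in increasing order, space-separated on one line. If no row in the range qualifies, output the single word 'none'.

Row r has 2^popcount(r) filled cells, so we need popcount(r) = log2(8) = 3.
Scan r = 25..38 and keep those with exactly 3 one-bits:
r=25=11001 popcount=3 -> KEEP
r=26=11010 popcount=3 -> KEEP
r=27=11011 popcount=4 -> skip
r=28=11100 popcount=3 -> KEEP
r=29=11101 popcount=4 -> skip
r=30=11110 popcount=4 -> skip
r=31=11111 popcount=5 -> skip
r=32=100000 popcount=1 -> skip
r=33=100001 popcount=2 -> skip
r=34=100010 popcount=2 -> skip
r=35=100011 popcount=3 -> KEEP
r=36=100100 popcount=2 -> skip
r=37=100101 popcount=3 -> KEEP
r=38=100110 popcount=3 -> KEEP
Kept rows: 25 26 28 35 37 38

Answer: 25 26 28 35 37 38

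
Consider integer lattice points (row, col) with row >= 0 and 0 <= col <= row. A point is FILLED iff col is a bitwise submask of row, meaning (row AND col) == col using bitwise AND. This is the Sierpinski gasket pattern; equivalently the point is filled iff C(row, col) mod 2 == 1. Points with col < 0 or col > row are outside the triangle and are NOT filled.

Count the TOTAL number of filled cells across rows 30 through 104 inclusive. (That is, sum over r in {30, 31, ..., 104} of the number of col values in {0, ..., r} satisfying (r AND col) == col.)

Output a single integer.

Answer: 1136

Derivation:
r30=11110 pc4: +16 =16
r31=11111 pc5: +32 =48
r32=100000 pc1: +2 =50
r33=100001 pc2: +4 =54
r34=100010 pc2: +4 =58
r35=100011 pc3: +8 =66
r36=100100 pc2: +4 =70
r37=100101 pc3: +8 =78
r38=100110 pc3: +8 =86
r39=100111 pc4: +16 =102
r40=101000 pc2: +4 =106
r41=101001 pc3: +8 =114
r42=101010 pc3: +8 =122
r43=101011 pc4: +16 =138
r44=101100 pc3: +8 =146
r45=101101 pc4: +16 =162
r46=101110 pc4: +16 =178
r47=101111 pc5: +32 =210
r48=110000 pc2: +4 =214
r49=110001 pc3: +8 =222
r50=110010 pc3: +8 =230
r51=110011 pc4: +16 =246
r52=110100 pc3: +8 =254
r53=110101 pc4: +16 =270
r54=110110 pc4: +16 =286
r55=110111 pc5: +32 =318
r56=111000 pc3: +8 =326
r57=111001 pc4: +16 =342
r58=111010 pc4: +16 =358
r59=111011 pc5: +32 =390
r60=111100 pc4: +16 =406
r61=111101 pc5: +32 =438
r62=111110 pc5: +32 =470
r63=111111 pc6: +64 =534
r64=1000000 pc1: +2 =536
r65=1000001 pc2: +4 =540
r66=1000010 pc2: +4 =544
r67=1000011 pc3: +8 =552
r68=1000100 pc2: +4 =556
r69=1000101 pc3: +8 =564
r70=1000110 pc3: +8 =572
r71=1000111 pc4: +16 =588
r72=1001000 pc2: +4 =592
r73=1001001 pc3: +8 =600
r74=1001010 pc3: +8 =608
r75=1001011 pc4: +16 =624
r76=1001100 pc3: +8 =632
r77=1001101 pc4: +16 =648
r78=1001110 pc4: +16 =664
r79=1001111 pc5: +32 =696
r80=1010000 pc2: +4 =700
r81=1010001 pc3: +8 =708
r82=1010010 pc3: +8 =716
r83=1010011 pc4: +16 =732
r84=1010100 pc3: +8 =740
r85=1010101 pc4: +16 =756
r86=1010110 pc4: +16 =772
r87=1010111 pc5: +32 =804
r88=1011000 pc3: +8 =812
r89=1011001 pc4: +16 =828
r90=1011010 pc4: +16 =844
r91=1011011 pc5: +32 =876
r92=1011100 pc4: +16 =892
r93=1011101 pc5: +32 =924
r94=1011110 pc5: +32 =956
r95=1011111 pc6: +64 =1020
r96=1100000 pc2: +4 =1024
r97=1100001 pc3: +8 =1032
r98=1100010 pc3: +8 =1040
r99=1100011 pc4: +16 =1056
r100=1100100 pc3: +8 =1064
r101=1100101 pc4: +16 =1080
r102=1100110 pc4: +16 =1096
r103=1100111 pc5: +32 =1128
r104=1101000 pc3: +8 =1136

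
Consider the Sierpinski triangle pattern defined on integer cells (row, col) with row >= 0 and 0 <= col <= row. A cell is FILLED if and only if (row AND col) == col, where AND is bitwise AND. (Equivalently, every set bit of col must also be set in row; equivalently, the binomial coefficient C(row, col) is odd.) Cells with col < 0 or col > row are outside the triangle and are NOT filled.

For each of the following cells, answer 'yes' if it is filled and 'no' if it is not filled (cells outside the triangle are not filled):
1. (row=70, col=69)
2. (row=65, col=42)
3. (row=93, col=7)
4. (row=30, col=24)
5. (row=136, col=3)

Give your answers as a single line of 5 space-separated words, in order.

Answer: no no no yes no

Derivation:
(70,69): row=0b1000110, col=0b1000101, row AND col = 0b1000100 = 68; 68 != 69 -> empty
(65,42): row=0b1000001, col=0b101010, row AND col = 0b0 = 0; 0 != 42 -> empty
(93,7): row=0b1011101, col=0b111, row AND col = 0b101 = 5; 5 != 7 -> empty
(30,24): row=0b11110, col=0b11000, row AND col = 0b11000 = 24; 24 == 24 -> filled
(136,3): row=0b10001000, col=0b11, row AND col = 0b0 = 0; 0 != 3 -> empty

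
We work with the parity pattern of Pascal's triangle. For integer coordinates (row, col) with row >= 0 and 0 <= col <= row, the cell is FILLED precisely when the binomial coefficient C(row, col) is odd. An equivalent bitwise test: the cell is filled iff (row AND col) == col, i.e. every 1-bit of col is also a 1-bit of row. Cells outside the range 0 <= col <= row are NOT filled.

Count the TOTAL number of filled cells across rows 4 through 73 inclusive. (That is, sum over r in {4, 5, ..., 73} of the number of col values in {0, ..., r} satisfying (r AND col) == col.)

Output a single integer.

r4=100 pc1: +2 =2
r5=101 pc2: +4 =6
r6=110 pc2: +4 =10
r7=111 pc3: +8 =18
r8=1000 pc1: +2 =20
r9=1001 pc2: +4 =24
r10=1010 pc2: +4 =28
r11=1011 pc3: +8 =36
r12=1100 pc2: +4 =40
r13=1101 pc3: +8 =48
r14=1110 pc3: +8 =56
r15=1111 pc4: +16 =72
r16=10000 pc1: +2 =74
r17=10001 pc2: +4 =78
r18=10010 pc2: +4 =82
r19=10011 pc3: +8 =90
r20=10100 pc2: +4 =94
r21=10101 pc3: +8 =102
r22=10110 pc3: +8 =110
r23=10111 pc4: +16 =126
r24=11000 pc2: +4 =130
r25=11001 pc3: +8 =138
r26=11010 pc3: +8 =146
r27=11011 pc4: +16 =162
r28=11100 pc3: +8 =170
r29=11101 pc4: +16 =186
r30=11110 pc4: +16 =202
r31=11111 pc5: +32 =234
r32=100000 pc1: +2 =236
r33=100001 pc2: +4 =240
r34=100010 pc2: +4 =244
r35=100011 pc3: +8 =252
r36=100100 pc2: +4 =256
r37=100101 pc3: +8 =264
r38=100110 pc3: +8 =272
r39=100111 pc4: +16 =288
r40=101000 pc2: +4 =292
r41=101001 pc3: +8 =300
r42=101010 pc3: +8 =308
r43=101011 pc4: +16 =324
r44=101100 pc3: +8 =332
r45=101101 pc4: +16 =348
r46=101110 pc4: +16 =364
r47=101111 pc5: +32 =396
r48=110000 pc2: +4 =400
r49=110001 pc3: +8 =408
r50=110010 pc3: +8 =416
r51=110011 pc4: +16 =432
r52=110100 pc3: +8 =440
r53=110101 pc4: +16 =456
r54=110110 pc4: +16 =472
r55=110111 pc5: +32 =504
r56=111000 pc3: +8 =512
r57=111001 pc4: +16 =528
r58=111010 pc4: +16 =544
r59=111011 pc5: +32 =576
r60=111100 pc4: +16 =592
r61=111101 pc5: +32 =624
r62=111110 pc5: +32 =656
r63=111111 pc6: +64 =720
r64=1000000 pc1: +2 =722
r65=1000001 pc2: +4 =726
r66=1000010 pc2: +4 =730
r67=1000011 pc3: +8 =738
r68=1000100 pc2: +4 =742
r69=1000101 pc3: +8 =750
r70=1000110 pc3: +8 =758
r71=1000111 pc4: +16 =774
r72=1001000 pc2: +4 =778
r73=1001001 pc3: +8 =786

Answer: 786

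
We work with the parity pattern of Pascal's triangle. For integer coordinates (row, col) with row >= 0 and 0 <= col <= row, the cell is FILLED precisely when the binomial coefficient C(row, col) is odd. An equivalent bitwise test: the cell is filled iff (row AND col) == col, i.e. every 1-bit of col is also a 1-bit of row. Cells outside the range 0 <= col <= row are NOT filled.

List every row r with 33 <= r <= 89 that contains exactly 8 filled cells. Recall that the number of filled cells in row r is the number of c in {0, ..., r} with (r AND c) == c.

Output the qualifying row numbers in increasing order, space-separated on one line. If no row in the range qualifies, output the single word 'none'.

Answer: 35 37 38 41 42 44 49 50 52 56 67 69 70 73 74 76 81 82 84 88

Derivation:
Row r has 2^popcount(r) filled cells, so we need popcount(r) = log2(8) = 3.
Scan r = 33..89 and keep those with exactly 3 one-bits:
r=33=100001 popcount=2 -> skip
r=34=100010 popcount=2 -> skip
r=35=100011 popcount=3 -> KEEP
r=36=100100 popcount=2 -> skip
r=37=100101 popcount=3 -> KEEP
r=38=100110 popcount=3 -> KEEP
r=39=100111 popcount=4 -> skip
r=40=101000 popcount=2 -> skip
r=41=101001 popcount=3 -> KEEP
r=42=101010 popcount=3 -> KEEP
r=43=101011 popcount=4 -> skip
r=44=101100 popcount=3 -> KEEP
r=45=101101 popcount=4 -> skip
r=46=101110 popcount=4 -> skip
r=47=101111 popcount=5 -> skip
r=48=110000 popcount=2 -> skip
r=49=110001 popcount=3 -> KEEP
r=50=110010 popcount=3 -> KEEP
r=51=110011 popcount=4 -> skip
r=52=110100 popcount=3 -> KEEP
r=53=110101 popcount=4 -> skip
r=54=110110 popcount=4 -> skip
r=55=110111 popcount=5 -> skip
r=56=111000 popcount=3 -> KEEP
r=57=111001 popcount=4 -> skip
r=58=111010 popcount=4 -> skip
r=59=111011 popcount=5 -> skip
r=60=111100 popcount=4 -> skip
r=61=111101 popcount=5 -> skip
r=62=111110 popcount=5 -> skip
r=63=111111 popcount=6 -> skip
r=64=1000000 popcount=1 -> skip
r=65=1000001 popcount=2 -> skip
r=66=1000010 popcount=2 -> skip
r=67=1000011 popcount=3 -> KEEP
r=68=1000100 popcount=2 -> skip
r=69=1000101 popcount=3 -> KEEP
r=70=1000110 popcount=3 -> KEEP
r=71=1000111 popcount=4 -> skip
r=72=1001000 popcount=2 -> skip
r=73=1001001 popcount=3 -> KEEP
r=74=1001010 popcount=3 -> KEEP
r=75=1001011 popcount=4 -> skip
r=76=1001100 popcount=3 -> KEEP
r=77=1001101 popcount=4 -> skip
r=78=1001110 popcount=4 -> skip
r=79=1001111 popcount=5 -> skip
r=80=1010000 popcount=2 -> skip
r=81=1010001 popcount=3 -> KEEP
r=82=1010010 popcount=3 -> KEEP
r=83=1010011 popcount=4 -> skip
r=84=1010100 popcount=3 -> KEEP
r=85=1010101 popcount=4 -> skip
r=86=1010110 popcount=4 -> skip
r=87=1010111 popcount=5 -> skip
r=88=1011000 popcount=3 -> KEEP
r=89=1011001 popcount=4 -> skip
Kept rows: 35 37 38 41 42 44 49 50 52 56 67 69 70 73 74 76 81 82 84 88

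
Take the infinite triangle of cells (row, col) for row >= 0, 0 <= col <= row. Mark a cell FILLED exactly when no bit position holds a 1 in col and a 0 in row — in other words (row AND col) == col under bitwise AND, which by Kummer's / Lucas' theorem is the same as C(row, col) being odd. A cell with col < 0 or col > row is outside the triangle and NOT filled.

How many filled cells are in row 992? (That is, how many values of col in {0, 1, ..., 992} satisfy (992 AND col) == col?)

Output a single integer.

Answer: 32

Derivation:
992 in binary = 1111100000
popcount(992) = number of 1-bits in 1111100000 = 5
A col c satisfies (992 AND c) == c iff every set bit of c is also set in 992; each of the 5 set bits of 992 can independently be on or off in c.
count = 2^5 = 32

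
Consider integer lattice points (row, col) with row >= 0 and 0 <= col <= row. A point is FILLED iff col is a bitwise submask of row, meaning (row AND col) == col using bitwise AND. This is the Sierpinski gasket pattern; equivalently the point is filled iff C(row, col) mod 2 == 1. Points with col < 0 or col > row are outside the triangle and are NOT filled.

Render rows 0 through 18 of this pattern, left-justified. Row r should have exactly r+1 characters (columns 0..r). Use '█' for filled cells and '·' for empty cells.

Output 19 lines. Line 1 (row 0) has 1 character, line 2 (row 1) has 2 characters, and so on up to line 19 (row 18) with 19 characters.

r0=0: █
r1=1: ██
r2=10: █·█
r3=11: ████
r4=100: █···█
r5=101: ██··██
r6=110: █·█·█·█
r7=111: ████████
r8=1000: █·······█
r9=1001: ██······██
r10=1010: █·█·····█·█
r11=1011: ████····████
r12=1100: █···█···█···█
r13=1101: ██··██··██··██
r14=1110: █·█·█·█·█·█·█·█
r15=1111: ████████████████
r16=10000: █···············█
r17=10001: ██··············██
r18=10010: █·█·············█·█

Answer: █
██
█·█
████
█···█
██··██
█·█·█·█
████████
█·······█
██······██
█·█·····█·█
████····████
█···█···█···█
██··██··██··██
█·█·█·█·█·█·█·█
████████████████
█···············█
██··············██
█·█·············█·█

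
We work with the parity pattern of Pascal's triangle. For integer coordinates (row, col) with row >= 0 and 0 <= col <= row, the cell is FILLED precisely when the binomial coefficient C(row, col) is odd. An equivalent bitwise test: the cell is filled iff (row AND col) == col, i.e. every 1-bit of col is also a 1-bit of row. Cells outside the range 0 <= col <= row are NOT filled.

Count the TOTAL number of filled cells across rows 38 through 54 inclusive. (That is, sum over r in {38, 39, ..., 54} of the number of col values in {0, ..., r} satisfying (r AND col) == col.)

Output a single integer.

Answer: 208

Derivation:
r38=100110 pc3: +8 =8
r39=100111 pc4: +16 =24
r40=101000 pc2: +4 =28
r41=101001 pc3: +8 =36
r42=101010 pc3: +8 =44
r43=101011 pc4: +16 =60
r44=101100 pc3: +8 =68
r45=101101 pc4: +16 =84
r46=101110 pc4: +16 =100
r47=101111 pc5: +32 =132
r48=110000 pc2: +4 =136
r49=110001 pc3: +8 =144
r50=110010 pc3: +8 =152
r51=110011 pc4: +16 =168
r52=110100 pc3: +8 =176
r53=110101 pc4: +16 =192
r54=110110 pc4: +16 =208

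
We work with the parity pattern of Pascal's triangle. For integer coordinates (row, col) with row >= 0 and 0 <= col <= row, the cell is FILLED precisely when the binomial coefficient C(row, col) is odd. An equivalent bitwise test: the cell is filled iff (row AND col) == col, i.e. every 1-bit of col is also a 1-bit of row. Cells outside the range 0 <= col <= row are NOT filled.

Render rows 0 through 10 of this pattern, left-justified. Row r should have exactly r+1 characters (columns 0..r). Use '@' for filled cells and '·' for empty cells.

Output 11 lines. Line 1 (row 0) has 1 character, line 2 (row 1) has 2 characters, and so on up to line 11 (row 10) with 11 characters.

r0=0: @
r1=1: @@
r2=10: @·@
r3=11: @@@@
r4=100: @···@
r5=101: @@··@@
r6=110: @·@·@·@
r7=111: @@@@@@@@
r8=1000: @·······@
r9=1001: @@······@@
r10=1010: @·@·····@·@

Answer: @
@@
@·@
@@@@
@···@
@@··@@
@·@·@·@
@@@@@@@@
@·······@
@@······@@
@·@·····@·@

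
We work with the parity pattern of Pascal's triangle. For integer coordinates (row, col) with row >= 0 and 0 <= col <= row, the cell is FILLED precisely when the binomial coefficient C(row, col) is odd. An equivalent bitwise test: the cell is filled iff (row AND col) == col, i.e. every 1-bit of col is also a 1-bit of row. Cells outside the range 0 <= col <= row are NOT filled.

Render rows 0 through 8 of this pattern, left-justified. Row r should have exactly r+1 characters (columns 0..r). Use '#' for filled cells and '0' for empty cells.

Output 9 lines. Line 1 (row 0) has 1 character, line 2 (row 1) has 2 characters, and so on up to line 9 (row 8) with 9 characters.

r0=0: #
r1=1: ##
r2=10: #0#
r3=11: ####
r4=100: #000#
r5=101: ##00##
r6=110: #0#0#0#
r7=111: ########
r8=1000: #0000000#

Answer: #
##
#0#
####
#000#
##00##
#0#0#0#
########
#0000000#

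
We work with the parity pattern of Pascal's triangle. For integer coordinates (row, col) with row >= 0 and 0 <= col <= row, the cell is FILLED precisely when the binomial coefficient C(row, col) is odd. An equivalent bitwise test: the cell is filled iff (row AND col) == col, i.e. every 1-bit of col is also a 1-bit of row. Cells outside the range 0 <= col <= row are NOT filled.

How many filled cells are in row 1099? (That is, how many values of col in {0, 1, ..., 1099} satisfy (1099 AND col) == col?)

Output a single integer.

1099 in binary = 10001001011
popcount(1099) = number of 1-bits in 10001001011 = 5
A col c satisfies (1099 AND c) == c iff every set bit of c is also set in 1099; each of the 5 set bits of 1099 can independently be on or off in c.
count = 2^5 = 32

Answer: 32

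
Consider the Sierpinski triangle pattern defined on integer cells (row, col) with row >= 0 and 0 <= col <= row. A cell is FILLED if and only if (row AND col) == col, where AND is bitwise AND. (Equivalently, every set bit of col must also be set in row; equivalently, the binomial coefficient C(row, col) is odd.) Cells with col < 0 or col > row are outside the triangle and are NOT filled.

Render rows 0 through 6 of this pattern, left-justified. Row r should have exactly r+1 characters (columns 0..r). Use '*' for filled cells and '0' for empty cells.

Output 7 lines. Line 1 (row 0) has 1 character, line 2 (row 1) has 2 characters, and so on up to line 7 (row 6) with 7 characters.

Answer: *
**
*0*
****
*000*
**00**
*0*0*0*

Derivation:
r0=0: *
r1=1: **
r2=10: *0*
r3=11: ****
r4=100: *000*
r5=101: **00**
r6=110: *0*0*0*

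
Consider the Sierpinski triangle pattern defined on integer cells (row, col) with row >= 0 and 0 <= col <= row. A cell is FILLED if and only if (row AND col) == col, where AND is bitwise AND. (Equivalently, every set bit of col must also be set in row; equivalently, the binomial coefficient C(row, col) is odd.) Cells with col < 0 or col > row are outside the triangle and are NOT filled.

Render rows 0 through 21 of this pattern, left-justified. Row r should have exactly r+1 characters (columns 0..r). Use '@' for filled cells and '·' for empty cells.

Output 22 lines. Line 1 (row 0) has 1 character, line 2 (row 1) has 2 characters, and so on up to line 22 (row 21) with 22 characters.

r0=0: @
r1=1: @@
r2=10: @·@
r3=11: @@@@
r4=100: @···@
r5=101: @@··@@
r6=110: @·@·@·@
r7=111: @@@@@@@@
r8=1000: @·······@
r9=1001: @@······@@
r10=1010: @·@·····@·@
r11=1011: @@@@····@@@@
r12=1100: @···@···@···@
r13=1101: @@··@@··@@··@@
r14=1110: @·@·@·@·@·@·@·@
r15=1111: @@@@@@@@@@@@@@@@
r16=10000: @···············@
r17=10001: @@··············@@
r18=10010: @·@·············@·@
r19=10011: @@@@············@@@@
r20=10100: @···@···········@···@
r21=10101: @@··@@··········@@··@@

Answer: @
@@
@·@
@@@@
@···@
@@··@@
@·@·@·@
@@@@@@@@
@·······@
@@······@@
@·@·····@·@
@@@@····@@@@
@···@···@···@
@@··@@··@@··@@
@·@·@·@·@·@·@·@
@@@@@@@@@@@@@@@@
@···············@
@@··············@@
@·@·············@·@
@@@@············@@@@
@···@···········@···@
@@··@@··········@@··@@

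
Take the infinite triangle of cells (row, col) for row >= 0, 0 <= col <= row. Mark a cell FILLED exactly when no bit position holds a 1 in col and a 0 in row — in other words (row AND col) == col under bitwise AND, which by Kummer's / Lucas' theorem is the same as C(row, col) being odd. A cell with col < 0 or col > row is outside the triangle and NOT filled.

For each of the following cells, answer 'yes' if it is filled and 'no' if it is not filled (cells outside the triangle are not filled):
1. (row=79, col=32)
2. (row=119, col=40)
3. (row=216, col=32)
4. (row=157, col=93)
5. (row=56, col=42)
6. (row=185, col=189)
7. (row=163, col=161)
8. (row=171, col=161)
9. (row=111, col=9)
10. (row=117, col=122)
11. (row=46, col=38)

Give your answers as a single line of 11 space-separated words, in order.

Answer: no no no no no no yes yes yes no yes

Derivation:
(79,32): row=0b1001111, col=0b100000, row AND col = 0b0 = 0; 0 != 32 -> empty
(119,40): row=0b1110111, col=0b101000, row AND col = 0b100000 = 32; 32 != 40 -> empty
(216,32): row=0b11011000, col=0b100000, row AND col = 0b0 = 0; 0 != 32 -> empty
(157,93): row=0b10011101, col=0b1011101, row AND col = 0b11101 = 29; 29 != 93 -> empty
(56,42): row=0b111000, col=0b101010, row AND col = 0b101000 = 40; 40 != 42 -> empty
(185,189): col outside [0, 185] -> not filled
(163,161): row=0b10100011, col=0b10100001, row AND col = 0b10100001 = 161; 161 == 161 -> filled
(171,161): row=0b10101011, col=0b10100001, row AND col = 0b10100001 = 161; 161 == 161 -> filled
(111,9): row=0b1101111, col=0b1001, row AND col = 0b1001 = 9; 9 == 9 -> filled
(117,122): col outside [0, 117] -> not filled
(46,38): row=0b101110, col=0b100110, row AND col = 0b100110 = 38; 38 == 38 -> filled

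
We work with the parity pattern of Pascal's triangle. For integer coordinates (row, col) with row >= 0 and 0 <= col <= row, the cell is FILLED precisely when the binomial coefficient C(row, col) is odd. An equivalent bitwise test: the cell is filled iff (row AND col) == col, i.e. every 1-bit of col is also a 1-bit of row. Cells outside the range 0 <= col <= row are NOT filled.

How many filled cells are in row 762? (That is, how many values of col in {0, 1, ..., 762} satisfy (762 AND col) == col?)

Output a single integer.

762 in binary = 1011111010
popcount(762) = number of 1-bits in 1011111010 = 7
A col c satisfies (762 AND c) == c iff every set bit of c is also set in 762; each of the 7 set bits of 762 can independently be on or off in c.
count = 2^7 = 128

Answer: 128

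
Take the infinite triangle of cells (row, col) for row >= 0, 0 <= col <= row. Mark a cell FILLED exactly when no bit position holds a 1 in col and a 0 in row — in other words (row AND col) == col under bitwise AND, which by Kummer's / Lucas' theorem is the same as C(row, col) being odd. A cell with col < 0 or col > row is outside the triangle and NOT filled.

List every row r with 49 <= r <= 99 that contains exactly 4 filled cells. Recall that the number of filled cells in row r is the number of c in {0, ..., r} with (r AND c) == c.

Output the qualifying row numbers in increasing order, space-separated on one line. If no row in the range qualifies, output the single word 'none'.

Row r has 2^popcount(r) filled cells, so we need popcount(r) = log2(4) = 2.
Scan r = 49..99 and keep those with exactly 2 one-bits:
r=49=110001 popcount=3 -> skip
r=50=110010 popcount=3 -> skip
r=51=110011 popcount=4 -> skip
r=52=110100 popcount=3 -> skip
r=53=110101 popcount=4 -> skip
r=54=110110 popcount=4 -> skip
r=55=110111 popcount=5 -> skip
r=56=111000 popcount=3 -> skip
r=57=111001 popcount=4 -> skip
r=58=111010 popcount=4 -> skip
r=59=111011 popcount=5 -> skip
r=60=111100 popcount=4 -> skip
r=61=111101 popcount=5 -> skip
r=62=111110 popcount=5 -> skip
r=63=111111 popcount=6 -> skip
r=64=1000000 popcount=1 -> skip
r=65=1000001 popcount=2 -> KEEP
r=66=1000010 popcount=2 -> KEEP
r=67=1000011 popcount=3 -> skip
r=68=1000100 popcount=2 -> KEEP
r=69=1000101 popcount=3 -> skip
r=70=1000110 popcount=3 -> skip
r=71=1000111 popcount=4 -> skip
r=72=1001000 popcount=2 -> KEEP
r=73=1001001 popcount=3 -> skip
r=74=1001010 popcount=3 -> skip
r=75=1001011 popcount=4 -> skip
r=76=1001100 popcount=3 -> skip
r=77=1001101 popcount=4 -> skip
r=78=1001110 popcount=4 -> skip
r=79=1001111 popcount=5 -> skip
r=80=1010000 popcount=2 -> KEEP
r=81=1010001 popcount=3 -> skip
r=82=1010010 popcount=3 -> skip
r=83=1010011 popcount=4 -> skip
r=84=1010100 popcount=3 -> skip
r=85=1010101 popcount=4 -> skip
r=86=1010110 popcount=4 -> skip
r=87=1010111 popcount=5 -> skip
r=88=1011000 popcount=3 -> skip
r=89=1011001 popcount=4 -> skip
r=90=1011010 popcount=4 -> skip
r=91=1011011 popcount=5 -> skip
r=92=1011100 popcount=4 -> skip
r=93=1011101 popcount=5 -> skip
r=94=1011110 popcount=5 -> skip
r=95=1011111 popcount=6 -> skip
r=96=1100000 popcount=2 -> KEEP
r=97=1100001 popcount=3 -> skip
r=98=1100010 popcount=3 -> skip
r=99=1100011 popcount=4 -> skip
Kept rows: 65 66 68 72 80 96

Answer: 65 66 68 72 80 96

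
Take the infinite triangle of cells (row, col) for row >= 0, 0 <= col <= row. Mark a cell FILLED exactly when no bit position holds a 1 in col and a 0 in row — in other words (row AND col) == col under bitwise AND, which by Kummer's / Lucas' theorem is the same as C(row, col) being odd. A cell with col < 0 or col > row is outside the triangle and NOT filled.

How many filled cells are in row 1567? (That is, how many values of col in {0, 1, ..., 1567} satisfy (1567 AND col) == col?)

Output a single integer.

1567 in binary = 11000011111
popcount(1567) = number of 1-bits in 11000011111 = 7
A col c satisfies (1567 AND c) == c iff every set bit of c is also set in 1567; each of the 7 set bits of 1567 can independently be on or off in c.
count = 2^7 = 128

Answer: 128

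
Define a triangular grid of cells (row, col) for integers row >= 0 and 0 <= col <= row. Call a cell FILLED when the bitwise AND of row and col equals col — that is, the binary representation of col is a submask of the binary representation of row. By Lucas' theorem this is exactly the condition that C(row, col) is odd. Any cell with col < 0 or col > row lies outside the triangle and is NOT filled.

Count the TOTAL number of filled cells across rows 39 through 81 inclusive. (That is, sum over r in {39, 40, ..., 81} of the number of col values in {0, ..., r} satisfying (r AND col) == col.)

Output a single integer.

Answer: 622

Derivation:
r39=100111 pc4: +16 =16
r40=101000 pc2: +4 =20
r41=101001 pc3: +8 =28
r42=101010 pc3: +8 =36
r43=101011 pc4: +16 =52
r44=101100 pc3: +8 =60
r45=101101 pc4: +16 =76
r46=101110 pc4: +16 =92
r47=101111 pc5: +32 =124
r48=110000 pc2: +4 =128
r49=110001 pc3: +8 =136
r50=110010 pc3: +8 =144
r51=110011 pc4: +16 =160
r52=110100 pc3: +8 =168
r53=110101 pc4: +16 =184
r54=110110 pc4: +16 =200
r55=110111 pc5: +32 =232
r56=111000 pc3: +8 =240
r57=111001 pc4: +16 =256
r58=111010 pc4: +16 =272
r59=111011 pc5: +32 =304
r60=111100 pc4: +16 =320
r61=111101 pc5: +32 =352
r62=111110 pc5: +32 =384
r63=111111 pc6: +64 =448
r64=1000000 pc1: +2 =450
r65=1000001 pc2: +4 =454
r66=1000010 pc2: +4 =458
r67=1000011 pc3: +8 =466
r68=1000100 pc2: +4 =470
r69=1000101 pc3: +8 =478
r70=1000110 pc3: +8 =486
r71=1000111 pc4: +16 =502
r72=1001000 pc2: +4 =506
r73=1001001 pc3: +8 =514
r74=1001010 pc3: +8 =522
r75=1001011 pc4: +16 =538
r76=1001100 pc3: +8 =546
r77=1001101 pc4: +16 =562
r78=1001110 pc4: +16 =578
r79=1001111 pc5: +32 =610
r80=1010000 pc2: +4 =614
r81=1010001 pc3: +8 =622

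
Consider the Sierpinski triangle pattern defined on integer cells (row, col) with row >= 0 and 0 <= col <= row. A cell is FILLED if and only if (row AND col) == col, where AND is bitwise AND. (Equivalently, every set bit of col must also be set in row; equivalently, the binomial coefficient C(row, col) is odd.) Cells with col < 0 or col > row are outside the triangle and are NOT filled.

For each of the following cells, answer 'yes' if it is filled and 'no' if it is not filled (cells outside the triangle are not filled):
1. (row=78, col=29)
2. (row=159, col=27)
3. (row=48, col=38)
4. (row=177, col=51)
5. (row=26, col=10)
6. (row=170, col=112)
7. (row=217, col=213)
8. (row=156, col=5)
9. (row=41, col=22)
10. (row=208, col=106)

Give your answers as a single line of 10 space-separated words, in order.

(78,29): row=0b1001110, col=0b11101, row AND col = 0b1100 = 12; 12 != 29 -> empty
(159,27): row=0b10011111, col=0b11011, row AND col = 0b11011 = 27; 27 == 27 -> filled
(48,38): row=0b110000, col=0b100110, row AND col = 0b100000 = 32; 32 != 38 -> empty
(177,51): row=0b10110001, col=0b110011, row AND col = 0b110001 = 49; 49 != 51 -> empty
(26,10): row=0b11010, col=0b1010, row AND col = 0b1010 = 10; 10 == 10 -> filled
(170,112): row=0b10101010, col=0b1110000, row AND col = 0b100000 = 32; 32 != 112 -> empty
(217,213): row=0b11011001, col=0b11010101, row AND col = 0b11010001 = 209; 209 != 213 -> empty
(156,5): row=0b10011100, col=0b101, row AND col = 0b100 = 4; 4 != 5 -> empty
(41,22): row=0b101001, col=0b10110, row AND col = 0b0 = 0; 0 != 22 -> empty
(208,106): row=0b11010000, col=0b1101010, row AND col = 0b1000000 = 64; 64 != 106 -> empty

Answer: no yes no no yes no no no no no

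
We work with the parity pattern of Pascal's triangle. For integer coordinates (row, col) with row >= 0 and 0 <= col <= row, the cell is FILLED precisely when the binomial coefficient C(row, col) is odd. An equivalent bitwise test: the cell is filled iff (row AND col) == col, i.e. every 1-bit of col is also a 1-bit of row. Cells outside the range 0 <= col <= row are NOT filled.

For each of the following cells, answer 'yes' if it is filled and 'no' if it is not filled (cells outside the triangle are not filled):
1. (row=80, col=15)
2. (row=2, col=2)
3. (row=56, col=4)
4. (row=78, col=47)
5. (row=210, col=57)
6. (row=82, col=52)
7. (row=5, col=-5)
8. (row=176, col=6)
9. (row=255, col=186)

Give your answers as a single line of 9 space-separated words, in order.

(80,15): row=0b1010000, col=0b1111, row AND col = 0b0 = 0; 0 != 15 -> empty
(2,2): row=0b10, col=0b10, row AND col = 0b10 = 2; 2 == 2 -> filled
(56,4): row=0b111000, col=0b100, row AND col = 0b0 = 0; 0 != 4 -> empty
(78,47): row=0b1001110, col=0b101111, row AND col = 0b1110 = 14; 14 != 47 -> empty
(210,57): row=0b11010010, col=0b111001, row AND col = 0b10000 = 16; 16 != 57 -> empty
(82,52): row=0b1010010, col=0b110100, row AND col = 0b10000 = 16; 16 != 52 -> empty
(5,-5): col outside [0, 5] -> not filled
(176,6): row=0b10110000, col=0b110, row AND col = 0b0 = 0; 0 != 6 -> empty
(255,186): row=0b11111111, col=0b10111010, row AND col = 0b10111010 = 186; 186 == 186 -> filled

Answer: no yes no no no no no no yes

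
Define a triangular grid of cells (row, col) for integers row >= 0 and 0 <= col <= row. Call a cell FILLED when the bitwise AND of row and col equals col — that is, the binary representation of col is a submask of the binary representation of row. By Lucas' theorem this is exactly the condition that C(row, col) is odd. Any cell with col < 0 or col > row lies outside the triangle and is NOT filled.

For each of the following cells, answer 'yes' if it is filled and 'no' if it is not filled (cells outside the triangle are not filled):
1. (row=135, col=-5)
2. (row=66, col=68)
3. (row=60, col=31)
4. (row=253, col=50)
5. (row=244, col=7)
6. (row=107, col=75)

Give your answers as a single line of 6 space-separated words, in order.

Answer: no no no no no yes

Derivation:
(135,-5): col outside [0, 135] -> not filled
(66,68): col outside [0, 66] -> not filled
(60,31): row=0b111100, col=0b11111, row AND col = 0b11100 = 28; 28 != 31 -> empty
(253,50): row=0b11111101, col=0b110010, row AND col = 0b110000 = 48; 48 != 50 -> empty
(244,7): row=0b11110100, col=0b111, row AND col = 0b100 = 4; 4 != 7 -> empty
(107,75): row=0b1101011, col=0b1001011, row AND col = 0b1001011 = 75; 75 == 75 -> filled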